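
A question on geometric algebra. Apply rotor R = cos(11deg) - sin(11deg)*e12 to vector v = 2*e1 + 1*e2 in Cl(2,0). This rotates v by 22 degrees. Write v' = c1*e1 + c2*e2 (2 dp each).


Rotor R = cos(11deg) - sin(11deg)*e12
Rotation angle theta = 2 * 11 = 22 degrees
v' = R*v*~R rotates v by theta.
cos(22deg) = 0.9272, sin(22deg) = 0.3746
v'_1 = 2*cos(22deg) - 1*sin(22deg)
= 2*0.9272 - 1*0.3746
= 1.48
v'_2 = 2*sin(22deg) + 1*cos(22deg)
= 2*0.3746 + 1*0.9272
= 1.68
v' = 1.48*e1 + 1.68*e2


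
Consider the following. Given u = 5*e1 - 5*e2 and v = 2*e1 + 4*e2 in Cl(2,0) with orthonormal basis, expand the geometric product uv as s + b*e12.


Expand: (5*e1 - 5*e2)(2*e1 + 4*e2)
= 5*2*e1e1 + 5*4*e1e2 + (-5)*2*e2e1 + (-5)*4*e2e2
Using e1^2 = e2^2 = 1, e2e1 = -e1e2:
Scalar part s = 5*2 + (-5)*4 = 10 + (-20) = -10
Bivector part b = 5*4 - (-5)*2 = 20 - (-10) = 30
uv = -10 + 30*e12


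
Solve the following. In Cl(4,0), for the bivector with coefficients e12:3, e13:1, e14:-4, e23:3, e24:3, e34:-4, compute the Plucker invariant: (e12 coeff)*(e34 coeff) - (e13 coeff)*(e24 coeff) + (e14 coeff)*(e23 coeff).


Plucker relation: af - be + cd
a*f = 3*(-4) = -12
b*e = 1*3 = 3
c*d = (-4)*3 = -12
af - be + cd = -12 - 3 + (-12)
= -27


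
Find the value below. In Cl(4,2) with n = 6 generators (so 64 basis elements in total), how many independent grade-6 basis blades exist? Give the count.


Number of grade-k basis blades in Cl(p,q) with n = p + q is C(n, k).
n = 4 + 2 = 6
C(6, 6) = 6! / (6! * 0!)
= 720 / (720 * 1)
= 1


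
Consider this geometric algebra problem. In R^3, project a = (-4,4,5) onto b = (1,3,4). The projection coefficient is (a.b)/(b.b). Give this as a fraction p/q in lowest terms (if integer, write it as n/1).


Projection coefficient = (a . b) / (b . b)
a . b = (-4)*1 + 4*3 + 5*4
= -4 + 12 + 20 = 28
b . b = 1^2 + 3^2 + 4^2
= 1 + 9 + 16 = 26
Coefficient = 28/26
In lowest terms: 14/13


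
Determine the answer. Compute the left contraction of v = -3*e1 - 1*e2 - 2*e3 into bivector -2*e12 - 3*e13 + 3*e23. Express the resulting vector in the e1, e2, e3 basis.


Left contraction v _| B = <vB>_1 (grade-1 part of the geometric product vB).
Using e1_|e12 = e2, e2_|e12 = -e1, e1_|e13 = e3, e3_|e13 = -e1, e2_|e23 = e3, e3_|e23 = -e2:
e1 coeff: -v2*b12 - v3*b13 = -(-1)*(-2) - (-2)*(-3) = -8
e2 coeff: v1*b12 - v3*b23 = (-3)*(-2) - (-2)*(3) = 12
e3 coeff: v1*b13 + v2*b23 = (-3)*(-3) + (-1)*(3) = 6
v _| B = -8*e1 + 12*e2 + 6*e3


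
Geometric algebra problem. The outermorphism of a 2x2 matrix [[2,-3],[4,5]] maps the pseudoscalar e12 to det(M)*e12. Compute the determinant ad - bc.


The outermorphism of a linear map f sends e1^e2 to f(e1)^f(e2).
f(e1) = 2*e1 + 4*e2
f(e2) = -3*e1 + 5*e2
f(e1) ^ f(e2) = (2*e1 + 4*e2) ^ (-3*e1 + 5*e2)
= 2*5*e12 + 4*(-3)*e21
= (10 - (-12))*e12
= 22*e12
Coefficient = 22


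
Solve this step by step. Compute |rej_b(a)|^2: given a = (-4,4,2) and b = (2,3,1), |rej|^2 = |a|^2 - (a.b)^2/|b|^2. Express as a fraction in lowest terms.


|a|^2 = (-4)^2 + 4^2 + 2^2 = 36
|b|^2 = 2^2 + 3^2 + 1^2 = 14
a . b = (-4)*2 + 4*3 + 2*1 = 6
(a.b)^2 = 6^2 = 36
|rej|^2 = 36 - 36/14
= (504 - 36)/14
= 468/14
In lowest terms: 234/7


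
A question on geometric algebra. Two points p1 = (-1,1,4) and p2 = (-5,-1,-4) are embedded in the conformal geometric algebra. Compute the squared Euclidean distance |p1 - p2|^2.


p1 - p2 = (4, 2, 8)
|p1 - p2|^2 = 4^2 + 2^2 + 8^2
= 16 + 4 + 64
= 84


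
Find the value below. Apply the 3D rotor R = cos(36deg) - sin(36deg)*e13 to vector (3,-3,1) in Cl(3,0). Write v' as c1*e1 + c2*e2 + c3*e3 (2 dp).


Rotor R = cos(36deg) - sin(36deg)*e13
Rotation angle theta = 2 * 36 = 72 degrees in the e13 plane (e1 -> e3).
The component perpendicular to the plane (e2) is invariant: v'_2 = v2 = -3.00
cos(72deg) = 0.3090, sin(72deg) = 0.9511
v'_1 = v1*cos(theta) - v3*sin(theta) = 3*0.3090 - 1*0.9511 = -0.02
v'_3 = v1*sin(theta) + v3*cos(theta) = 3*0.9511 + 1*0.3090 = 3.16
v' = -0.02*e1 - 3.00*e2 + 3.16*e3


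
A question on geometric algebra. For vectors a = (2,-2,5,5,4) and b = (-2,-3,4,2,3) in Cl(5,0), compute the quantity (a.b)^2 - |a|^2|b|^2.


a . b = 2*(-2) + (-2)*(-3) + 5*4 + 5*2 + 4*3
= -4 + 6 + 20 + 10 + 12 = 44
|a|^2 = 2^2 + (-2)^2 + 5^2 + 5^2 + 4^2 = 74
|b|^2 = (-2)^2 + (-3)^2 + 4^2 + 2^2 + 3^2 = 42
(a.b)^2 = 44^2 = 1936
|a|^2 * |b|^2 = 74 * 42 = 3108
Result = 1936 - 3108 = -1172


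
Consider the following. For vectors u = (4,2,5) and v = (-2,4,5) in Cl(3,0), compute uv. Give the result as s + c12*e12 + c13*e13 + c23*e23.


In Cl(3,0): e_i^2 = 1, e_ie_j = -e_je_i for i != j.
Scalar part = u . v = 4*(-2) + 2*4 + 5*5
= -8 + 8 + 25 = 25
e12 coeff = 4*4 - 2*(-2) = 16 - (-4) = 20
e13 coeff = 4*5 - 5*(-2) = 20 - (-10) = 30
e23 coeff = 2*5 - 5*4 = 10 - 20 = -10
uv = 25 + 20*e12 + 30*e13 - 10*e23


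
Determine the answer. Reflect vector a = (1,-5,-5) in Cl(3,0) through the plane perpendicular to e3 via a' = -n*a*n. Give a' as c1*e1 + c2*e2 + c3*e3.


Reflection formula: a' = -n*a*n, with n = e3 (unit vector, n^2 = 1).
For reflection through hyperplane perp to e3:
The component along e3 flips sign, others stay.
a = (1, -5, -5)
a' = (1, -5, 5)
a' = 1*e1 - 5*e2 + 5*e3


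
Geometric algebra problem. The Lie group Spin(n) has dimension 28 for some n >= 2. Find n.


dim Spin(n) = dim so(n) = n(n-1)/2.
Solve n(n-1)/2 = 28, i.e. n^2 - n - 56 = 0.
Discriminant = 1 + 8*28 = 225
n = (1 + sqrt(225))/2 = (1 + 15)/2 = 8


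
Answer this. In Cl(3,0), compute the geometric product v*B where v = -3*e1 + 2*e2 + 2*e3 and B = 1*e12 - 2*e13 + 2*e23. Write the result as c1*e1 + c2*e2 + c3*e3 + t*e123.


vB has grade-1 (vector) and grade-3 (trivector) parts: vB = (v _| B) + (v ^ B).
Vector part <vB>_1:
  e1: -v2*b12 - v3*b13 = -(2)*(1) - (2)*(-2) = 2
  e2: v1*b12 - v3*b23 = (-3)*(1) - (2)*(2) = -7
  e3: v1*b13 + v2*b23 = (-3)*(-2) + (2)*(2) = 10
Trivector part <vB>_3:
  e123: v1*b23 - v2*b13 + v3*b12 = (-3)*(2) - (2)*(-2) + (2)*(1) = 0
vB = 2*e1 - 7*e2 + 10*e3 + 0*e123


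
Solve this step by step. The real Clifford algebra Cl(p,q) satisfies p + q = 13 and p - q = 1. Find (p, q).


We need p + q = 13 and p - q = 1.
Adding: 2p = 13 + 1 = 14, so p = 7.
Then q = 13 - 7 = 6.
(p, q) = (7, 6)


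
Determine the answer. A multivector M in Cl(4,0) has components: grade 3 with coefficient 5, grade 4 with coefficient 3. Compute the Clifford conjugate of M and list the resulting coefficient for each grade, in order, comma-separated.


Clifford conjugate sign for grade k: (-1)^(k(k+1)/2)
Grade 3: (-1)^(3*4/2) = (-1)^6 = 1, coeff 5 -> 5
Grade 4: (-1)^(4*5/2) = (-1)^10 = 1, coeff 3 -> 3
Conjugated coefficients: 5, 3


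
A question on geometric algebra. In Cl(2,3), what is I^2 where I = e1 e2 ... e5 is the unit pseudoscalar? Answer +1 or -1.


The pseudoscalar I = e1...e_n (product of all n generators) of Cl(p,q) satisfies I^2 = (-1)^(q + n(n-1)/2).
p = 2, q = 3, n = p + q = 5
n(n-1)/2 = 5 * 4 / 2 = 10
Exponent = q + n(n-1)/2 = 3 + 10 = 13
I^2 = (-1)^13 = -1


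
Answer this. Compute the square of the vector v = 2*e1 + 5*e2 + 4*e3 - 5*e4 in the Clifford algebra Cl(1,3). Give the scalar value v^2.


v^2 = sum of c_i^2 * e_i^2
Positive signature terms (e_i^2 = +1): 2^2 = 4
Negative signature terms (e_j^2 = -1): 5^2 + 4^2 + (-5)^2 = 66
v^2 = 4 - 66 = -62


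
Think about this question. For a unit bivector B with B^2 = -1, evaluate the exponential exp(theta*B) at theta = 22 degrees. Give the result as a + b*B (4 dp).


For a unit bivector B with B^2 = -1, the exponential series gives
e^(theta*B) = cos(theta) + sin(theta)*B (the GA analogue of Euler's formula).
theta = 22 degrees = 0.383972 rad
cos(22 deg) = 0.9272
sin(22 deg) = 0.3746
exp(theta*B) = 0.9272 + 0.3746*B


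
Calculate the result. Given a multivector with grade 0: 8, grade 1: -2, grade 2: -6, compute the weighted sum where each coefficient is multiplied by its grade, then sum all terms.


Grade-weighted sum = sum of grade_k * coefficient_k
0*8 = 0
1*(-2) = -2
2*(-6) = -12
Total = 0 + (-2) + (-12) = -14


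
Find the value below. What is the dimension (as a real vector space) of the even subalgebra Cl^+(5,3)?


Even subalgebra dimension = 2^(n-1)
n = 5 + 3 = 8
2^(8 - 1) = 2^7 = 128
Verification: sum of C(8,k) for even k = 1 + 28 + 70 + 28 + 1 = 128
Result = 128


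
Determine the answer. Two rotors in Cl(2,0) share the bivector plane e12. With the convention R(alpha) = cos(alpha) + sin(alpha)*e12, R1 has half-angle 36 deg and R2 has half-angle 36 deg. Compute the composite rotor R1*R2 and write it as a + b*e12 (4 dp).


Same-plane rotors commute and their half-angles add:
R1*R2 = cos(a1 + a2) + sin(a1 + a2)*e12.
a1 + a2 = 36 + 36 = 72 deg
cos(72 deg) = 0.3090
sin(72 deg) = 0.9511
R1*R2 = 0.3090 + 0.9511*e12


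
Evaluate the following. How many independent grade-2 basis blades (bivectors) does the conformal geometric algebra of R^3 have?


The conformal model of R^3 uses Cl(4,1) with m = 3 + 2 = 5 generators.
Number of grade-2 blades = C(m, 2) = C(5, 2)
= 5*4/2 = 10


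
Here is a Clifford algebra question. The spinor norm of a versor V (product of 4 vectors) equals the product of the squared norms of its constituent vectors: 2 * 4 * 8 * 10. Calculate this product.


Spinor norm N(V) = |v1|^2 * |v2|^2 * ... * |v4|^2
= 2 * 4 * 8 * 10
Running product: 2, 8, 64, 640
N(V) = 640


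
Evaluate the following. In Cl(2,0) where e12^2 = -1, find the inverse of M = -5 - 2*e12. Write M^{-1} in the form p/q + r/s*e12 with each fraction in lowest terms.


M = -5 - 2*e12, where e12^2 = -1.
Since M commutes with its reverse ~M = a - b*e12, M * ~M = a^2 - b^2*e12^2 = a^2 + b^2.
So M^{-1} = ~M / (a^2 + b^2) = (a - b*e12)/(a^2 + b^2).
a^2 + b^2 = 25 + 4 = 29
Scalar part = -5/29 = -5/29
Bivector coeff = 2/29 = 2/29
M^{-1} = -5/29 + 2/29*e12


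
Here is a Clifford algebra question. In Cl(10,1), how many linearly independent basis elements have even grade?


Even subalgebra dimension = 2^(n-1)
n = 10 + 1 = 11
2^(11 - 1) = 2^10 = 1024
Verification: sum of C(11,k) for even k = 1 + 55 + 330 + 462 + 165 + 11 = 1024
Result = 1024


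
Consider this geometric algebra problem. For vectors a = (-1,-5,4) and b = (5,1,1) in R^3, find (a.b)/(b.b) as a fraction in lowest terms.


Projection coefficient = (a . b) / (b . b)
a . b = (-1)*5 + (-5)*1 + 4*1
= -5 + (-5) + 4 = -6
b . b = 5^2 + 1^2 + 1^2
= 25 + 1 + 1 = 27
Coefficient = -6/27
In lowest terms: -2/9


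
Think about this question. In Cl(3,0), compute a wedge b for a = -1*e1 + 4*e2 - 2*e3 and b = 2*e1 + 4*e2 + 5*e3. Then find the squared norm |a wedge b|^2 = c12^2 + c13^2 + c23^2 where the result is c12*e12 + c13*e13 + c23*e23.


a wedge b = (a1*b2 - a2*b1)*e12 + (a1*b3 - a3*b1)*e13 + (a2*b3 - a3*b2)*e23
e12 coeff: (-1)*4 - 4*2 = -4 - 8 = -12
e13 coeff: (-1)*5 - (-2)*2 = -5 - (-4) = -1
e23 coeff: 4*5 - (-2)*4 = 20 - (-8) = 28
|a wedge b|^2 = (-12)^2 + (-1)^2 + 28^2
= 144 + 1 + 784
= 929


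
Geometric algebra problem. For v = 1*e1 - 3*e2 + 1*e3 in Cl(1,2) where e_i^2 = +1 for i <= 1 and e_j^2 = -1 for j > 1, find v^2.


v^2 = sum of c_i^2 * e_i^2
Positive signature terms (e_i^2 = +1): 1^2 = 1
Negative signature terms (e_j^2 = -1): (-3)^2 + 1^2 = 10
v^2 = 1 - 10 = -9


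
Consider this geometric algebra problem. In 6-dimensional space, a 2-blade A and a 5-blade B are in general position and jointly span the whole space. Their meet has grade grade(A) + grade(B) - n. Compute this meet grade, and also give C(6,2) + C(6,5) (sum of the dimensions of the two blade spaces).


Meet grade = grade(A) + grade(B) - n
= 2 + 5 - 6 = 1
C(6,2) = 15
C(6,5) = 6
dim_A + dim_B = 15 + 6 = 21


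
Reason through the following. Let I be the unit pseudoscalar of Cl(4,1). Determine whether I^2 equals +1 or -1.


The pseudoscalar I = e1...e_n (product of all n generators) of Cl(p,q) satisfies I^2 = (-1)^(q + n(n-1)/2).
p = 4, q = 1, n = p + q = 5
n(n-1)/2 = 5 * 4 / 2 = 10
Exponent = q + n(n-1)/2 = 1 + 10 = 11
I^2 = (-1)^11 = -1


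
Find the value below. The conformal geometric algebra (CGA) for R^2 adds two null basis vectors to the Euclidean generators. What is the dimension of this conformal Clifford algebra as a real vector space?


The conformal model of R^2 uses Cl(3,1): the 2 Euclidean generators plus two extra orthogonal generators e+ (e+^2 = +1) and e- (e-^2 = -1), from which the null vectors e0, einf are built.
Number of generators m = 2 + 2 = 4.
dim Cl(p,q) = 2^m = 2^4 = 16


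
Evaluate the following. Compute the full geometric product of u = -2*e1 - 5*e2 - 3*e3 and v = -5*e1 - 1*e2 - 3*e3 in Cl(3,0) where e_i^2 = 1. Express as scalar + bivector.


In Cl(3,0): e_i^2 = 1, e_ie_j = -e_je_i for i != j.
Scalar part = u . v = (-2)*(-5) + (-5)*(-1) + (-3)*(-3)
= 10 + 5 + 9 = 24
e12 coeff = (-2)*(-1) - (-5)*(-5) = 2 - 25 = -23
e13 coeff = (-2)*(-3) - (-3)*(-5) = 6 - 15 = -9
e23 coeff = (-5)*(-3) - (-3)*(-1) = 15 - 3 = 12
uv = 24 - 23*e12 - 9*e13 + 12*e23


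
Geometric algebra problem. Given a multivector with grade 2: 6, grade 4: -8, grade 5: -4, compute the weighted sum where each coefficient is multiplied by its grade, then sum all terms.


Grade-weighted sum = sum of grade_k * coefficient_k
2*6 = 12
4*(-8) = -32
5*(-4) = -20
Total = 12 + (-32) + (-20) = -40


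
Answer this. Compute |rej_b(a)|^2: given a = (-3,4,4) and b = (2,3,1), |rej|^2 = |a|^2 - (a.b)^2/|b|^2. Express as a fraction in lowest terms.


|a|^2 = (-3)^2 + 4^2 + 4^2 = 41
|b|^2 = 2^2 + 3^2 + 1^2 = 14
a . b = (-3)*2 + 4*3 + 4*1 = 10
(a.b)^2 = 10^2 = 100
|rej|^2 = 41 - 100/14
= (574 - 100)/14
= 474/14
In lowest terms: 237/7


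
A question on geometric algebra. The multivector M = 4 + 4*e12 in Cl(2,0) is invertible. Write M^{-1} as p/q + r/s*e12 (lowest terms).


M = 4 + 4*e12, where e12^2 = -1.
Since M commutes with its reverse ~M = a - b*e12, M * ~M = a^2 - b^2*e12^2 = a^2 + b^2.
So M^{-1} = ~M / (a^2 + b^2) = (a - b*e12)/(a^2 + b^2).
a^2 + b^2 = 16 + 16 = 32
Scalar part = 4/32 = 1/8
Bivector coeff = -4/32 = -1/8
M^{-1} = 1/8 - 1/8*e12


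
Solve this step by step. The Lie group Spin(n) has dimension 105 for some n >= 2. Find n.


dim Spin(n) = dim so(n) = n(n-1)/2.
Solve n(n-1)/2 = 105, i.e. n^2 - n - 210 = 0.
Discriminant = 1 + 8*105 = 841
n = (1 + sqrt(841))/2 = (1 + 29)/2 = 15


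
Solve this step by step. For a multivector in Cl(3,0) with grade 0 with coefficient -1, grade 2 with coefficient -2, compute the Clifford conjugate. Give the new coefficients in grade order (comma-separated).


Clifford conjugate sign for grade k: (-1)^(k(k+1)/2)
Grade 0: (-1)^(0*1/2) = (-1)^0 = 1, coeff -1 -> -1
Grade 2: (-1)^(2*3/2) = (-1)^3 = -1, coeff -2 -> 2
Conjugated coefficients: -1, 2


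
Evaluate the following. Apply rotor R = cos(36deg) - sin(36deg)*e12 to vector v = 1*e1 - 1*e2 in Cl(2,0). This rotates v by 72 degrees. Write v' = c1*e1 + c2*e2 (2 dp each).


Rotor R = cos(36deg) - sin(36deg)*e12
Rotation angle theta = 2 * 36 = 72 degrees
v' = R*v*~R rotates v by theta.
cos(72deg) = 0.3090, sin(72deg) = 0.9511
v'_1 = 1*cos(72deg) - (-1)*sin(72deg)
= 1*0.3090 - (-1)*0.9511
= 1.26
v'_2 = 1*sin(72deg) + (-1)*cos(72deg)
= 1*0.9511 + (-1)*0.3090
= 0.64
v' = 1.26*e1 + 0.64*e2


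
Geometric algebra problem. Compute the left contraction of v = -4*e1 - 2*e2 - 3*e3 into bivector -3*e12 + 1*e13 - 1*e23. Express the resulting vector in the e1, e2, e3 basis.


Left contraction v _| B = <vB>_1 (grade-1 part of the geometric product vB).
Using e1_|e12 = e2, e2_|e12 = -e1, e1_|e13 = e3, e3_|e13 = -e1, e2_|e23 = e3, e3_|e23 = -e2:
e1 coeff: -v2*b12 - v3*b13 = -(-2)*(-3) - (-3)*(1) = -3
e2 coeff: v1*b12 - v3*b23 = (-4)*(-3) - (-3)*(-1) = 9
e3 coeff: v1*b13 + v2*b23 = (-4)*(1) + (-2)*(-1) = -2
v _| B = -3*e1 + 9*e2 - 2*e3


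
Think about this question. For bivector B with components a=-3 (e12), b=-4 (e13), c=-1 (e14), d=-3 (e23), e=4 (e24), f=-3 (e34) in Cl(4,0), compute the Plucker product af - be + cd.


Plucker relation: af - be + cd
a*f = (-3)*(-3) = 9
b*e = (-4)*4 = -16
c*d = (-1)*(-3) = 3
af - be + cd = 9 - (-16) + 3
= 28


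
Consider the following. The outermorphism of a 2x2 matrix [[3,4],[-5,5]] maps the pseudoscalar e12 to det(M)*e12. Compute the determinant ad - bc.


The outermorphism of a linear map f sends e1^e2 to f(e1)^f(e2).
f(e1) = 3*e1 - 5*e2
f(e2) = 4*e1 + 5*e2
f(e1) ^ f(e2) = (3*e1 - 5*e2) ^ (4*e1 + 5*e2)
= 3*5*e12 + (-5)*4*e21
= (15 - (-20))*e12
= 35*e12
Coefficient = 35


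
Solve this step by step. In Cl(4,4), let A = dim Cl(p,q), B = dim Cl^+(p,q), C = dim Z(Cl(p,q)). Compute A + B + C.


n = 4 + 4 = 8
Total dim = 2^8 = 256
Even subalgebra dim = 2^7 = 128
n is even, so center dim = 1
Sum = 256 + 128 + 1 = 385


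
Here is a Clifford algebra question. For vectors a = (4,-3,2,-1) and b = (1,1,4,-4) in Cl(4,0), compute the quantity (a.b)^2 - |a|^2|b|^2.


a . b = 4*1 + (-3)*1 + 2*4 + (-1)*(-4)
= 4 + (-3) + 8 + 4 = 13
|a|^2 = 4^2 + (-3)^2 + 2^2 + (-1)^2 = 30
|b|^2 = 1^2 + 1^2 + 4^2 + (-4)^2 = 34
(a.b)^2 = 13^2 = 169
|a|^2 * |b|^2 = 30 * 34 = 1020
Result = 169 - 1020 = -851


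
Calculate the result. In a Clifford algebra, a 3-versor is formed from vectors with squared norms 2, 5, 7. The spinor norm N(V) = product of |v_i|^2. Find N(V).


Spinor norm N(V) = |v1|^2 * |v2|^2 * ... * |v3|^2
= 2 * 5 * 7
Running product: 2, 10, 70
N(V) = 70


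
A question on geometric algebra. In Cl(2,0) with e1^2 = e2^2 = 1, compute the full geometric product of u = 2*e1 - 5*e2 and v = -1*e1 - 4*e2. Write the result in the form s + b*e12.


Expand: (2*e1 - 5*e2)(-1*e1 - 4*e2)
= 2*(-1)*e1e1 + 2*(-4)*e1e2 + (-5)*(-1)*e2e1 + (-5)*(-4)*e2e2
Using e1^2 = e2^2 = 1, e2e1 = -e1e2:
Scalar part s = 2*(-1) + (-5)*(-4) = -2 + 20 = 18
Bivector part b = 2*(-4) - (-5)*(-1) = -8 - 5 = -13
uv = 18 - 13*e12


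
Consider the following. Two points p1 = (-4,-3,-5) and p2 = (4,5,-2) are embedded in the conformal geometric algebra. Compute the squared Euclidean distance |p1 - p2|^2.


p1 - p2 = (-8, -8, -3)
|p1 - p2|^2 = (-8)^2 + (-8)^2 + (-3)^2
= 64 + 64 + 9
= 137


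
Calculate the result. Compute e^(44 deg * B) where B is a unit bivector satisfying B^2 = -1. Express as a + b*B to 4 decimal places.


For a unit bivector B with B^2 = -1, the exponential series gives
e^(theta*B) = cos(theta) + sin(theta)*B (the GA analogue of Euler's formula).
theta = 44 degrees = 0.767945 rad
cos(44 deg) = 0.7193
sin(44 deg) = 0.6947
exp(theta*B) = 0.7193 + 0.6947*B


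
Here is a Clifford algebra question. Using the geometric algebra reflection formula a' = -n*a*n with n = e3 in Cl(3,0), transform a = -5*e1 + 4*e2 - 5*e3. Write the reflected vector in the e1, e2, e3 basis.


Reflection formula: a' = -n*a*n, with n = e3 (unit vector, n^2 = 1).
For reflection through hyperplane perp to e3:
The component along e3 flips sign, others stay.
a = (-5, 4, -5)
a' = (-5, 4, 5)
a' = -5*e1 + 4*e2 + 5*e3


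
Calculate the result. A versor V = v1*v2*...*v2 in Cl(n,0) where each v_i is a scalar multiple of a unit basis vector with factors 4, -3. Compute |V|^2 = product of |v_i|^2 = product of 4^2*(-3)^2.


Each vector v_i has |v_i|^2 = s_i^2
Squared scales: 4^2 = 16, (-3)^2 = 9
|V|^2 = 16 * 9
= 144


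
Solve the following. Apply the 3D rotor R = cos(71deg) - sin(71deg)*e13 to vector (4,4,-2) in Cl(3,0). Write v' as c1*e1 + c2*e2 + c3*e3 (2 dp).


Rotor R = cos(71deg) - sin(71deg)*e13
Rotation angle theta = 2 * 71 = 142 degrees in the e13 plane (e1 -> e3).
The component perpendicular to the plane (e2) is invariant: v'_2 = v2 = 4.00
cos(142deg) = -0.7880, sin(142deg) = 0.6157
v'_1 = v1*cos(theta) - v3*sin(theta) = 4*(-0.7880) - (-2)*0.6157 = -1.92
v'_3 = v1*sin(theta) + v3*cos(theta) = 4*0.6157 + (-2)*(-0.7880) = 4.04
v' = -1.92*e1 + 4.00*e2 + 4.04*e3


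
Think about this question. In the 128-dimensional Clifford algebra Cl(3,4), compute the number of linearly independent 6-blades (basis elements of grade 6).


Number of grade-k basis blades in Cl(p,q) with n = p + q is C(n, k).
n = 3 + 4 = 7
C(7, 6) = 7! / (6! * 1!)
= 5040 / (720 * 1)
= 7


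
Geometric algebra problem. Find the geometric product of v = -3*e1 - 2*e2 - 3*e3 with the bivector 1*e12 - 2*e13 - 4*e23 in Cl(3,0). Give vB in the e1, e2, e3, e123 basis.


vB has grade-1 (vector) and grade-3 (trivector) parts: vB = (v _| B) + (v ^ B).
Vector part <vB>_1:
  e1: -v2*b12 - v3*b13 = -(-2)*(1) - (-3)*(-2) = -4
  e2: v1*b12 - v3*b23 = (-3)*(1) - (-3)*(-4) = -15
  e3: v1*b13 + v2*b23 = (-3)*(-2) + (-2)*(-4) = 14
Trivector part <vB>_3:
  e123: v1*b23 - v2*b13 + v3*b12 = (-3)*(-4) - (-2)*(-2) + (-3)*(1) = 5
vB = -4*e1 - 15*e2 + 14*e3 + 5*e123


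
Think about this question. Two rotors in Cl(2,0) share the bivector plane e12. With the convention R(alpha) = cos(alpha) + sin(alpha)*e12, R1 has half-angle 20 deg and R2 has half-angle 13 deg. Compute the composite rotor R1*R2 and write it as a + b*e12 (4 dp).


Same-plane rotors commute and their half-angles add:
R1*R2 = cos(a1 + a2) + sin(a1 + a2)*e12.
a1 + a2 = 20 + 13 = 33 deg
cos(33 deg) = 0.8387
sin(33 deg) = 0.5446
R1*R2 = 0.8387 + 0.5446*e12


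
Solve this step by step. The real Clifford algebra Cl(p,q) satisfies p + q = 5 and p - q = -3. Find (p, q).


We need p + q = 5 and p - q = -3.
Adding: 2p = 5 + (-3) = 2, so p = 1.
Then q = 5 - 1 = 4.
(p, q) = (1, 4)


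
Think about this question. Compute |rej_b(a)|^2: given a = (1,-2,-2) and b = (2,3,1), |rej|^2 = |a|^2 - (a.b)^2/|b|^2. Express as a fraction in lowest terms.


|a|^2 = 1^2 + (-2)^2 + (-2)^2 = 9
|b|^2 = 2^2 + 3^2 + 1^2 = 14
a . b = 1*2 + (-2)*3 + (-2)*1 = -6
(a.b)^2 = (-6)^2 = 36
|rej|^2 = 9 - 36/14
= (126 - 36)/14
= 90/14
In lowest terms: 45/7


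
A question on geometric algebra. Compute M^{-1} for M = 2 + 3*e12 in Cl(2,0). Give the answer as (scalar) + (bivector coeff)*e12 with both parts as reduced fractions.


M = 2 + 3*e12, where e12^2 = -1.
Since M commutes with its reverse ~M = a - b*e12, M * ~M = a^2 - b^2*e12^2 = a^2 + b^2.
So M^{-1} = ~M / (a^2 + b^2) = (a - b*e12)/(a^2 + b^2).
a^2 + b^2 = 4 + 9 = 13
Scalar part = 2/13 = 2/13
Bivector coeff = -3/13 = -3/13
M^{-1} = 2/13 - 3/13*e12


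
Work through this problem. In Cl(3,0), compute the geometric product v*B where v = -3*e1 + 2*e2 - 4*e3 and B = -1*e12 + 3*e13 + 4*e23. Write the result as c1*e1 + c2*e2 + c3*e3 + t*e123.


vB has grade-1 (vector) and grade-3 (trivector) parts: vB = (v _| B) + (v ^ B).
Vector part <vB>_1:
  e1: -v2*b12 - v3*b13 = -(2)*(-1) - (-4)*(3) = 14
  e2: v1*b12 - v3*b23 = (-3)*(-1) - (-4)*(4) = 19
  e3: v1*b13 + v2*b23 = (-3)*(3) + (2)*(4) = -1
Trivector part <vB>_3:
  e123: v1*b23 - v2*b13 + v3*b12 = (-3)*(4) - (2)*(3) + (-4)*(-1) = -14
vB = 14*e1 + 19*e2 - 1*e3 - 14*e123


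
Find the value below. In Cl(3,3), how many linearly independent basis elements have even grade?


Even subalgebra dimension = 2^(n-1)
n = 3 + 3 = 6
2^(6 - 1) = 2^5 = 32
Verification: sum of C(6,k) for even k = 1 + 15 + 15 + 1 = 32
Result = 32


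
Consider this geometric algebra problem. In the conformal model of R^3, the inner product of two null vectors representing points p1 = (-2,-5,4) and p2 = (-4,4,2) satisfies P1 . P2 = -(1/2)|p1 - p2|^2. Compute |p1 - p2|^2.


p1 - p2 = (2, -9, 2)
|p1 - p2|^2 = 2^2 + (-9)^2 + 2^2
= 4 + 81 + 4
= 89


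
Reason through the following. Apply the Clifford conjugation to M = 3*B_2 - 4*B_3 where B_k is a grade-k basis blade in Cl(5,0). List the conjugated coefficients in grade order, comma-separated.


Clifford conjugate sign for grade k: (-1)^(k(k+1)/2)
Grade 2: (-1)^(2*3/2) = (-1)^3 = -1, coeff 3 -> -3
Grade 3: (-1)^(3*4/2) = (-1)^6 = 1, coeff -4 -> -4
Conjugated coefficients: -3, -4


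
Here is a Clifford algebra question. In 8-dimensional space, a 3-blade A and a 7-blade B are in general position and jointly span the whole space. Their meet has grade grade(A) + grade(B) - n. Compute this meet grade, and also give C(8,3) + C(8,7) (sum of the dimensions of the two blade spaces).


Meet grade = grade(A) + grade(B) - n
= 3 + 7 - 8 = 2
C(8,3) = 56
C(8,7) = 8
dim_A + dim_B = 56 + 8 = 64


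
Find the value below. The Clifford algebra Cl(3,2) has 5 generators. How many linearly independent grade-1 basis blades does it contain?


Number of grade-k basis blades in Cl(p,q) with n = p + q is C(n, k).
n = 3 + 2 = 5
C(5, 1) = 5! / (1! * 4!)
= 120 / (1 * 24)
= 5


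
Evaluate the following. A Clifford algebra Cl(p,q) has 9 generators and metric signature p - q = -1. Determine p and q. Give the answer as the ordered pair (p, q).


We need p + q = 9 and p - q = -1.
Adding: 2p = 9 + (-1) = 8, so p = 4.
Then q = 9 - 4 = 5.
(p, q) = (4, 5)


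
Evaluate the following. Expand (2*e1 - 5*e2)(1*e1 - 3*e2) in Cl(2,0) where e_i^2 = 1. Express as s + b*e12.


Expand: (2*e1 - 5*e2)(1*e1 - 3*e2)
= 2*1*e1e1 + 2*(-3)*e1e2 + (-5)*1*e2e1 + (-5)*(-3)*e2e2
Using e1^2 = e2^2 = 1, e2e1 = -e1e2:
Scalar part s = 2*1 + (-5)*(-3) = 2 + 15 = 17
Bivector part b = 2*(-3) - (-5)*1 = -6 - (-5) = -1
uv = 17 - 1*e12


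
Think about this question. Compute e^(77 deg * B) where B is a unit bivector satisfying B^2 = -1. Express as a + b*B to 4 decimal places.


For a unit bivector B with B^2 = -1, the exponential series gives
e^(theta*B) = cos(theta) + sin(theta)*B (the GA analogue of Euler's formula).
theta = 77 degrees = 1.343904 rad
cos(77 deg) = 0.2250
sin(77 deg) = 0.9744
exp(theta*B) = 0.2250 + 0.9744*B


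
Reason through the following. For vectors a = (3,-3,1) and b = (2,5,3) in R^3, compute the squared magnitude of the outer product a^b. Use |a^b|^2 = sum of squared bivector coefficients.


a wedge b = (a1*b2 - a2*b1)*e12 + (a1*b3 - a3*b1)*e13 + (a2*b3 - a3*b2)*e23
e12 coeff: 3*5 - (-3)*2 = 15 - (-6) = 21
e13 coeff: 3*3 - 1*2 = 9 - 2 = 7
e23 coeff: (-3)*3 - 1*5 = -9 - 5 = -14
|a wedge b|^2 = 21^2 + 7^2 + (-14)^2
= 441 + 49 + 196
= 686


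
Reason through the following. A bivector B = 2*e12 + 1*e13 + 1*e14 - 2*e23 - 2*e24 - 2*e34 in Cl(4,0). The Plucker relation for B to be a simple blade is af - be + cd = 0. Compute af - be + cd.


Plucker relation: af - be + cd
a*f = 2*(-2) = -4
b*e = 1*(-2) = -2
c*d = 1*(-2) = -2
af - be + cd = -4 - (-2) + (-2)
= -4


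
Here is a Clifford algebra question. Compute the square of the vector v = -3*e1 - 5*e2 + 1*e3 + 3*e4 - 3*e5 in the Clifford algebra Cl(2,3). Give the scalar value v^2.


v^2 = sum of c_i^2 * e_i^2
Positive signature terms (e_i^2 = +1): (-3)^2 + (-5)^2 = 34
Negative signature terms (e_j^2 = -1): 1^2 + 3^2 + (-3)^2 = 19
v^2 = 34 - 19 = 15


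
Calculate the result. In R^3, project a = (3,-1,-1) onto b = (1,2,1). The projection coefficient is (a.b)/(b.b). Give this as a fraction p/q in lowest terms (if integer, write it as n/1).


Projection coefficient = (a . b) / (b . b)
a . b = 3*1 + (-1)*2 + (-1)*1
= 3 + (-2) + (-1) = 0
b . b = 1^2 + 2^2 + 1^2
= 1 + 4 + 1 = 6
Coefficient = 0/6
In lowest terms: 0/1


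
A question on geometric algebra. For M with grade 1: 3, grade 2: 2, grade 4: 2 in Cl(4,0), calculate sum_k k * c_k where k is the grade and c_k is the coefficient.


Grade-weighted sum = sum of grade_k * coefficient_k
1*3 = 3
2*2 = 4
4*2 = 8
Total = 3 + 4 + 8 = 15


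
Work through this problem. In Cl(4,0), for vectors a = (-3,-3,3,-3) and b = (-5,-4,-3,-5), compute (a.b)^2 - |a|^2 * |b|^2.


a . b = (-3)*(-5) + (-3)*(-4) + 3*(-3) + (-3)*(-5)
= 15 + 12 + (-9) + 15 = 33
|a|^2 = (-3)^2 + (-3)^2 + 3^2 + (-3)^2 = 36
|b|^2 = (-5)^2 + (-4)^2 + (-3)^2 + (-5)^2 = 75
(a.b)^2 = 33^2 = 1089
|a|^2 * |b|^2 = 36 * 75 = 2700
Result = 1089 - 2700 = -1611


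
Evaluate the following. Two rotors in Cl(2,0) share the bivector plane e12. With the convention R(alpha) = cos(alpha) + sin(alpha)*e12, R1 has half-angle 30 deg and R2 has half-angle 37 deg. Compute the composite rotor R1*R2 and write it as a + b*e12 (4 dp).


Same-plane rotors commute and their half-angles add:
R1*R2 = cos(a1 + a2) + sin(a1 + a2)*e12.
a1 + a2 = 30 + 37 = 67 deg
cos(67 deg) = 0.3907
sin(67 deg) = 0.9205
R1*R2 = 0.3907 + 0.9205*e12


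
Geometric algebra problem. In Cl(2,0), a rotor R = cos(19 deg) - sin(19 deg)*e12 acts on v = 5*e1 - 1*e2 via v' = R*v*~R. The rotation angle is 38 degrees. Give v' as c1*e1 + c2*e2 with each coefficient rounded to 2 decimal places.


Rotor R = cos(19deg) - sin(19deg)*e12
Rotation angle theta = 2 * 19 = 38 degrees
v' = R*v*~R rotates v by theta.
cos(38deg) = 0.7880, sin(38deg) = 0.6157
v'_1 = 5*cos(38deg) - (-1)*sin(38deg)
= 5*0.7880 - (-1)*0.6157
= 4.56
v'_2 = 5*sin(38deg) + (-1)*cos(38deg)
= 5*0.6157 + (-1)*0.7880
= 2.29
v' = 4.56*e1 + 2.29*e2


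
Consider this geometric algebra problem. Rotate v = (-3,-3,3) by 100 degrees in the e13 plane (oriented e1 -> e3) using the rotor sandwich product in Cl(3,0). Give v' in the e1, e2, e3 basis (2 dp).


Rotor R = cos(50deg) - sin(50deg)*e13
Rotation angle theta = 2 * 50 = 100 degrees in the e13 plane (e1 -> e3).
The component perpendicular to the plane (e2) is invariant: v'_2 = v2 = -3.00
cos(100deg) = -0.1736, sin(100deg) = 0.9848
v'_1 = v1*cos(theta) - v3*sin(theta) = -3*(-0.1736) - 3*0.9848 = -2.43
v'_3 = v1*sin(theta) + v3*cos(theta) = -3*0.9848 + 3*(-0.1736) = -3.48
v' = -2.43*e1 - 3.00*e2 - 3.48*e3


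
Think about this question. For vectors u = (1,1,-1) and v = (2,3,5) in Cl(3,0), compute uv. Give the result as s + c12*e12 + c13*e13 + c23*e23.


In Cl(3,0): e_i^2 = 1, e_ie_j = -e_je_i for i != j.
Scalar part = u . v = 1*2 + 1*3 + (-1)*5
= 2 + 3 + (-5) = 0
e12 coeff = 1*3 - 1*2 = 3 - 2 = 1
e13 coeff = 1*5 - (-1)*2 = 5 - (-2) = 7
e23 coeff = 1*5 - (-1)*3 = 5 - (-3) = 8
uv = 0 + 1*e12 + 7*e13 + 8*e23


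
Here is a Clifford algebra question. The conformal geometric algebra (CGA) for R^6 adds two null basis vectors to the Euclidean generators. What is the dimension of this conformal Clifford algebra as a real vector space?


The conformal model of R^6 uses Cl(7,1): the 6 Euclidean generators plus two extra orthogonal generators e+ (e+^2 = +1) and e- (e-^2 = -1), from which the null vectors e0, einf are built.
Number of generators m = 6 + 2 = 8.
dim Cl(p,q) = 2^m = 2^8 = 256


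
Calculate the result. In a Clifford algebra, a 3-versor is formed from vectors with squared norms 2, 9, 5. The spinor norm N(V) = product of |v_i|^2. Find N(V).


Spinor norm N(V) = |v1|^2 * |v2|^2 * ... * |v3|^2
= 2 * 9 * 5
Running product: 2, 18, 90
N(V) = 90


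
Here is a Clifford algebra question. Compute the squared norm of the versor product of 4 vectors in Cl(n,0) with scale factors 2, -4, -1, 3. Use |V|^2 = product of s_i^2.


Each vector v_i has |v_i|^2 = s_i^2
Squared scales: 2^2 = 4, (-4)^2 = 16, (-1)^2 = 1, 3^2 = 9
|V|^2 = 4 * 16 * 1 * 9
= 576


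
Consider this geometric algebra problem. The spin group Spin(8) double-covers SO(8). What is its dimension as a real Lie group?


Spin(n) double-covers SO(n); both have Lie algebra so(n) of dimension n(n-1)/2.
n = 8
n(n-1) = 8 * 7 = 56
dim Spin(8) = 56/2 = 28


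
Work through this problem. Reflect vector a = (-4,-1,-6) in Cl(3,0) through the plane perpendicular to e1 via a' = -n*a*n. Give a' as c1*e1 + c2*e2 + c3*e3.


Reflection formula: a' = -n*a*n, with n = e1 (unit vector, n^2 = 1).
For reflection through hyperplane perp to e1:
The component along e1 flips sign, others stay.
a = (-4, -1, -6)
a' = (4, -1, -6)
a' = 4*e1 - 1*e2 - 6*e3


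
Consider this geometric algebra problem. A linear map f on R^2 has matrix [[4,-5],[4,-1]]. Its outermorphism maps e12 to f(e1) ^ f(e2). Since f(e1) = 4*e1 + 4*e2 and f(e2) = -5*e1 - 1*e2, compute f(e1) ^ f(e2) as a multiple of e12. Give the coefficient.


The outermorphism of a linear map f sends e1^e2 to f(e1)^f(e2).
f(e1) = 4*e1 + 4*e2
f(e2) = -5*e1 - 1*e2
f(e1) ^ f(e2) = (4*e1 + 4*e2) ^ (-5*e1 - 1*e2)
= 4*(-1)*e12 + 4*(-5)*e21
= (-4 - (-20))*e12
= 16*e12
Coefficient = 16


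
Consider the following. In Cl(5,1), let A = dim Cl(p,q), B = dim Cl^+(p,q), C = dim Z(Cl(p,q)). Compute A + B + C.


n = 5 + 1 = 6
Total dim = 2^6 = 64
Even subalgebra dim = 2^5 = 32
n is even, so center dim = 1
Sum = 64 + 32 + 1 = 97


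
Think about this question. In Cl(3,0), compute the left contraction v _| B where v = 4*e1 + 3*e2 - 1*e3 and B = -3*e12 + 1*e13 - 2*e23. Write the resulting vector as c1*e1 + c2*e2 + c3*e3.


Left contraction v _| B = <vB>_1 (grade-1 part of the geometric product vB).
Using e1_|e12 = e2, e2_|e12 = -e1, e1_|e13 = e3, e3_|e13 = -e1, e2_|e23 = e3, e3_|e23 = -e2:
e1 coeff: -v2*b12 - v3*b13 = -(3)*(-3) - (-1)*(1) = 10
e2 coeff: v1*b12 - v3*b23 = (4)*(-3) - (-1)*(-2) = -14
e3 coeff: v1*b13 + v2*b23 = (4)*(1) + (3)*(-2) = -2
v _| B = 10*e1 - 14*e2 - 2*e3


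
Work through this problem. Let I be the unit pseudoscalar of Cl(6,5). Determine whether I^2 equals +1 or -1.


The pseudoscalar I = e1...e_n (product of all n generators) of Cl(p,q) satisfies I^2 = (-1)^(q + n(n-1)/2).
p = 6, q = 5, n = p + q = 11
n(n-1)/2 = 11 * 10 / 2 = 55
Exponent = q + n(n-1)/2 = 5 + 55 = 60
I^2 = (-1)^60 = +1


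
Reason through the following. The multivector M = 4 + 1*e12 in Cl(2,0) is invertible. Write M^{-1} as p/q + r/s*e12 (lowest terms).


M = 4 + 1*e12, where e12^2 = -1.
Since M commutes with its reverse ~M = a - b*e12, M * ~M = a^2 - b^2*e12^2 = a^2 + b^2.
So M^{-1} = ~M / (a^2 + b^2) = (a - b*e12)/(a^2 + b^2).
a^2 + b^2 = 16 + 1 = 17
Scalar part = 4/17 = 4/17
Bivector coeff = -1/17 = -1/17
M^{-1} = 4/17 - 1/17*e12


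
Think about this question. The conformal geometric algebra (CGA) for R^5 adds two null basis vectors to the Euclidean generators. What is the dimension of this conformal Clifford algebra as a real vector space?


The conformal model of R^5 uses Cl(6,1): the 5 Euclidean generators plus two extra orthogonal generators e+ (e+^2 = +1) and e- (e-^2 = -1), from which the null vectors e0, einf are built.
Number of generators m = 5 + 2 = 7.
dim Cl(p,q) = 2^m = 2^7 = 128


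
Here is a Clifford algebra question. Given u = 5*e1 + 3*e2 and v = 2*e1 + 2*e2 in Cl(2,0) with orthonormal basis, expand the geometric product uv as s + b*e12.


Expand: (5*e1 + 3*e2)(2*e1 + 2*e2)
= 5*2*e1e1 + 5*2*e1e2 + 3*2*e2e1 + 3*2*e2e2
Using e1^2 = e2^2 = 1, e2e1 = -e1e2:
Scalar part s = 5*2 + 3*2 = 10 + 6 = 16
Bivector part b = 5*2 - 3*2 = 10 - 6 = 4
uv = 16 + 4*e12


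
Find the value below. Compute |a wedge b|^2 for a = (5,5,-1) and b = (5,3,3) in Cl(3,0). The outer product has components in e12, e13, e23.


a wedge b = (a1*b2 - a2*b1)*e12 + (a1*b3 - a3*b1)*e13 + (a2*b3 - a3*b2)*e23
e12 coeff: 5*3 - 5*5 = 15 - 25 = -10
e13 coeff: 5*3 - (-1)*5 = 15 - (-5) = 20
e23 coeff: 5*3 - (-1)*3 = 15 - (-3) = 18
|a wedge b|^2 = (-10)^2 + 20^2 + 18^2
= 100 + 400 + 324
= 824


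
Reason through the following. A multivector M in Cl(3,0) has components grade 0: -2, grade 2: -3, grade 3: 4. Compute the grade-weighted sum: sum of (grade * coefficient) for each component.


Grade-weighted sum = sum of grade_k * coefficient_k
0*(-2) = 0
2*(-3) = -6
3*4 = 12
Total = 0 + (-6) + 12 = 6


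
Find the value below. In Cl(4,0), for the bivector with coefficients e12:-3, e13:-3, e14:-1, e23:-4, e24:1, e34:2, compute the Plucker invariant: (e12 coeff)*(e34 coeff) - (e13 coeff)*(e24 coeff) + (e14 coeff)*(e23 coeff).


Plucker relation: af - be + cd
a*f = (-3)*2 = -6
b*e = (-3)*1 = -3
c*d = (-1)*(-4) = 4
af - be + cd = -6 - (-3) + 4
= 1


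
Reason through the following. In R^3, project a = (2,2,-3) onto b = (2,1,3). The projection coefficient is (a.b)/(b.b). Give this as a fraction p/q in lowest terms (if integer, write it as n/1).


Projection coefficient = (a . b) / (b . b)
a . b = 2*2 + 2*1 + (-3)*3
= 4 + 2 + (-9) = -3
b . b = 2^2 + 1^2 + 3^2
= 4 + 1 + 9 = 14
Coefficient = -3/14
In lowest terms: -3/14


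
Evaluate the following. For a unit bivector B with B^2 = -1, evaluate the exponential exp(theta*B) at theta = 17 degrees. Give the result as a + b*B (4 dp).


For a unit bivector B with B^2 = -1, the exponential series gives
e^(theta*B) = cos(theta) + sin(theta)*B (the GA analogue of Euler's formula).
theta = 17 degrees = 0.296706 rad
cos(17 deg) = 0.9563
sin(17 deg) = 0.2924
exp(theta*B) = 0.9563 + 0.2924*B


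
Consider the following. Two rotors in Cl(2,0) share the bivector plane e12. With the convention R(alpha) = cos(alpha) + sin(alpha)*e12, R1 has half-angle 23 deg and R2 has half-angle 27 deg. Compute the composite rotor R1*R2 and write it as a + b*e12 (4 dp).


Same-plane rotors commute and their half-angles add:
R1*R2 = cos(a1 + a2) + sin(a1 + a2)*e12.
a1 + a2 = 23 + 27 = 50 deg
cos(50 deg) = 0.6428
sin(50 deg) = 0.7660
R1*R2 = 0.6428 + 0.7660*e12


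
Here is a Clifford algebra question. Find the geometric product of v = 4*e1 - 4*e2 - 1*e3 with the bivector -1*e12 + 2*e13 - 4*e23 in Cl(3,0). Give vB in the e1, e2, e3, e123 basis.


vB has grade-1 (vector) and grade-3 (trivector) parts: vB = (v _| B) + (v ^ B).
Vector part <vB>_1:
  e1: -v2*b12 - v3*b13 = -(-4)*(-1) - (-1)*(2) = -2
  e2: v1*b12 - v3*b23 = (4)*(-1) - (-1)*(-4) = -8
  e3: v1*b13 + v2*b23 = (4)*(2) + (-4)*(-4) = 24
Trivector part <vB>_3:
  e123: v1*b23 - v2*b13 + v3*b12 = (4)*(-4) - (-4)*(2) + (-1)*(-1) = -7
vB = -2*e1 - 8*e2 + 24*e3 - 7*e123


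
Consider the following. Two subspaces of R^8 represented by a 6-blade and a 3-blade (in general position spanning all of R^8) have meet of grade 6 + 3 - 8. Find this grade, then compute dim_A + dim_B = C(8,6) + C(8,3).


Meet grade = grade(A) + grade(B) - n
= 6 + 3 - 8 = 1
C(8,6) = 28
C(8,3) = 56
dim_A + dim_B = 28 + 56 = 84


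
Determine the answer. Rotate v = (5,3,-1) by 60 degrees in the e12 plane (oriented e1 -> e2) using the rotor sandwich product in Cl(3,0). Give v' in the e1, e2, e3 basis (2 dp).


Rotor R = cos(30deg) - sin(30deg)*e12
Rotation angle theta = 2 * 30 = 60 degrees in the e12 plane (e1 -> e2).
The component perpendicular to the plane (e3) is invariant: v'_3 = v3 = -1.00
cos(60deg) = 0.5000, sin(60deg) = 0.8660
v'_1 = v1*cos(theta) - v2*sin(theta) = 5*0.5000 - 3*0.8660 = -0.10
v'_2 = v1*sin(theta) + v2*cos(theta) = 5*0.8660 + 3*0.5000 = 5.83
v' = -0.10*e1 + 5.83*e2 - 1.00*e3


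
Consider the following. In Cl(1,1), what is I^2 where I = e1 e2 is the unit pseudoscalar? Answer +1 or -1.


The pseudoscalar I = e1...e_n (product of all n generators) of Cl(p,q) satisfies I^2 = (-1)^(q + n(n-1)/2).
p = 1, q = 1, n = p + q = 2
n(n-1)/2 = 2 * 1 / 2 = 1
Exponent = q + n(n-1)/2 = 1 + 1 = 2
I^2 = (-1)^2 = +1


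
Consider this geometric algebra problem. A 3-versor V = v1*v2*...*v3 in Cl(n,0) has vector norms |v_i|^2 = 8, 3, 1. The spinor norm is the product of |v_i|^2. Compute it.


Spinor norm N(V) = |v1|^2 * |v2|^2 * ... * |v3|^2
= 8 * 3 * 1
Running product: 8, 24, 24
N(V) = 24


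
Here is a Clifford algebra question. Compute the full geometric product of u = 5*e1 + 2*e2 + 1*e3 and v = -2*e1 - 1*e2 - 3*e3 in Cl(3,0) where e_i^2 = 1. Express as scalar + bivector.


In Cl(3,0): e_i^2 = 1, e_ie_j = -e_je_i for i != j.
Scalar part = u . v = 5*(-2) + 2*(-1) + 1*(-3)
= -10 + (-2) + (-3) = -15
e12 coeff = 5*(-1) - 2*(-2) = -5 - (-4) = -1
e13 coeff = 5*(-3) - 1*(-2) = -15 - (-2) = -13
e23 coeff = 2*(-3) - 1*(-1) = -6 - (-1) = -5
uv = -15 - 1*e12 - 13*e13 - 5*e23


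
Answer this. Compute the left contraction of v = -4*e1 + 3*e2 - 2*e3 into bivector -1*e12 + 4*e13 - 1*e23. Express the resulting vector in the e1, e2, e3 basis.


Left contraction v _| B = <vB>_1 (grade-1 part of the geometric product vB).
Using e1_|e12 = e2, e2_|e12 = -e1, e1_|e13 = e3, e3_|e13 = -e1, e2_|e23 = e3, e3_|e23 = -e2:
e1 coeff: -v2*b12 - v3*b13 = -(3)*(-1) - (-2)*(4) = 11
e2 coeff: v1*b12 - v3*b23 = (-4)*(-1) - (-2)*(-1) = 2
e3 coeff: v1*b13 + v2*b23 = (-4)*(4) + (3)*(-1) = -19
v _| B = 11*e1 + 2*e2 - 19*e3


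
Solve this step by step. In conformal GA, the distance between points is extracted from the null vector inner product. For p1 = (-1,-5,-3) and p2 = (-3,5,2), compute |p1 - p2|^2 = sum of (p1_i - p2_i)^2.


p1 - p2 = (2, -10, -5)
|p1 - p2|^2 = 2^2 + (-10)^2 + (-5)^2
= 4 + 100 + 25
= 129


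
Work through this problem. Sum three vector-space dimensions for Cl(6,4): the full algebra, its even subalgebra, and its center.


n = 6 + 4 = 10
Total dim = 2^10 = 1024
Even subalgebra dim = 2^9 = 512
n is even, so center dim = 1
Sum = 1024 + 512 + 1 = 1537
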